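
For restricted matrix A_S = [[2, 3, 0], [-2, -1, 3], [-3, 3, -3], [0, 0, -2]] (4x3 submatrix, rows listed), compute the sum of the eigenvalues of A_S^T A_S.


Sum of eigenvalues of A_S^T A_S = trace(A_S^T A_S) = sum of squared column norms of A_S.
A_S^T A_S diagonal: [17, 19, 22].
trace = 17 + 19 + 22 = 58.

58


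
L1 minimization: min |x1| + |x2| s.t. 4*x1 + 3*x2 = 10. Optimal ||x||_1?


Axis intercepts:
  x1 = 5/2, x2 = 0: L1 = 5/2
  x1 = 0, x2 = 10/3: L1 = 10/3
x* = (5/2, 0)
||x*||_1 = 5/2.

5/2


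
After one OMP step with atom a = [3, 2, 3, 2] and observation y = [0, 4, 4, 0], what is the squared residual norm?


a^T a = 26.
a^T y = 20.
coeff = 20/26 = 10/13.
||r||^2 = 216/13.

216/13


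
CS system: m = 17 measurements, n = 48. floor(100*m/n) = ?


100*m/n = 100*17/48 ≈ 35.4167.
floor = 35.

35


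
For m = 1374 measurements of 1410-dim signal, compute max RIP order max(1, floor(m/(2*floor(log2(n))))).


floor(log2(1410)) = 10.
2*10 = 20.
m/(2*floor(log2(n))) = 1374/20 ≈ 68.7.
floor = 68.
k = max(1, 68) = 68.

68


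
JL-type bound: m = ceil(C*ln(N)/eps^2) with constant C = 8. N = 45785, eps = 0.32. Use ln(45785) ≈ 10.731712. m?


ln(45785) ≈ 10.731712.
eps^2 = 0.32^2 = 0.1024.
C*ln(N)/eps^2 ≈ 8*10.731712/0.1024 ≈ 838.415.
m = ceil(838.415) = 839.

839


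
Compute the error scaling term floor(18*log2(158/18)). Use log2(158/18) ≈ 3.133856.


log2(n/k) = log2(158/18) ≈ 3.133856.
k*log2(n/k) ≈ 18*3.133856 = 56.409408.
floor(56.409408) = 56.

56


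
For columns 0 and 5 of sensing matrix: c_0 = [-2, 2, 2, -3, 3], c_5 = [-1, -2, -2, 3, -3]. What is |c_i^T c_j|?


Inner product: -2*-1 + 2*-2 + 2*-2 + -3*3 + 3*-3
Products: [2, -4, -4, -9, -9]
Sum = -24.
|dot| = 24.

24


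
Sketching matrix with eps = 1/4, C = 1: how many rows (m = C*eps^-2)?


1/eps = 4.
(1/eps)^2 = 16.
m = 1*16 = 16.

16


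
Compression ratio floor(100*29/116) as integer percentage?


100*m/n = 100*29/116 ≈ 25.0.
floor = 25.

25


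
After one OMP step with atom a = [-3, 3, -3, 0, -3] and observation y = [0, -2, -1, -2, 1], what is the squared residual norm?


a^T a = 36.
a^T y = -6.
coeff = -6/36 = -1/6.
||r||^2 = 9.

9


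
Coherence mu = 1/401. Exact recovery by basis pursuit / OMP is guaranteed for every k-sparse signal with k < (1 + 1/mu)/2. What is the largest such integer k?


1/mu = 401.
1 + 1/mu = 402.
(1 + 1/mu)/2 = 201 is an integer and the inequality is strict, so k_max = 201 - 1 = 200.

200


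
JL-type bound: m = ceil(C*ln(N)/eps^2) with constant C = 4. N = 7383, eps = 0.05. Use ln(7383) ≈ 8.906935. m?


ln(7383) ≈ 8.906935.
eps^2 = 0.05^2 = 0.0025.
C*ln(N)/eps^2 ≈ 4*8.906935/0.0025 ≈ 14251.096.
m = ceil(14251.096) = 14252.

14252


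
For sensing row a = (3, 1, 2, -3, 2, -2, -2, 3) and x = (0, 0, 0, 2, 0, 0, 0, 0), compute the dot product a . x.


Non-zero terms: ['-3*2']
Products: [-6]
y = sum = -6.

-6


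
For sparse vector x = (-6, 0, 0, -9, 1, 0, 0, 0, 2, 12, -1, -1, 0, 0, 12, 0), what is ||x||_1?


Non-zero entries: [(0, -6), (3, -9), (4, 1), (8, 2), (9, 12), (10, -1), (11, -1), (14, 12)]
Absolute values: [6, 9, 1, 2, 12, 1, 1, 12]
||x||_1 = sum = 44.

44


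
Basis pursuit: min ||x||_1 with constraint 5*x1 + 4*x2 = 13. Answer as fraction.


Axis intercepts:
  x1 = 13/5, x2 = 0: L1 = 13/5
  x1 = 0, x2 = 13/4: L1 = 13/4
x* = (13/5, 0)
||x*||_1 = 13/5.

13/5


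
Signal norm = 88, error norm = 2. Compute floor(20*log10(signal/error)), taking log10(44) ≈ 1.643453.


||x||/||e|| = 88/2 = 44.
log10(44) ≈ 1.643453.
20*log10(||x||/||e||) ≈ 20*1.643453 = 32.86906.
floor(32.86906) = 32.

32


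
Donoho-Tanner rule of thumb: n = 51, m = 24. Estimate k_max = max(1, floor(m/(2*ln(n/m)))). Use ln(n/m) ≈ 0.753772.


n/m = 51/24 = 17/8.
ln(n/m) ≈ 0.753772.
2*ln(n/m) ≈ 1.507544.
m/(2*ln(n/m)) ≈ 24/1.507544 ≈ 15.9199.
floor = 15.
k_max = max(1, 15) = 15.

15


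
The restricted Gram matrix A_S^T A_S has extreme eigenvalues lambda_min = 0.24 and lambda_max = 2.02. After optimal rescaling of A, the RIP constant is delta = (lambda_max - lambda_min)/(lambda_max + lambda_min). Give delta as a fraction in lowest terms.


lambda_max - lambda_min = 2.02 - 0.24 = 1.78.
lambda_max + lambda_min = 2.02 + 0.24 = 2.26.
delta = 1.78/2.26 = 178/226 = 89/113.

89/113


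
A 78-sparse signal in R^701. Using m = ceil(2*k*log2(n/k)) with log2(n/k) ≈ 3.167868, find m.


log2(n/k) = log2(701/78) ≈ 3.167868.
2*k*log2(n/k) ≈ 2*78*3.167868 = 494.187408.
m = ceil(494.187408) = 495.

495


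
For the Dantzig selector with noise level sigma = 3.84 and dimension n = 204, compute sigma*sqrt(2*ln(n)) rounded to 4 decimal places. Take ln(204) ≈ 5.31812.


ln(204) ≈ 5.31812.
2*ln(n) ≈ 10.63624.
sqrt(2*ln(n)) ≈ sqrt(10.63624) ≈ 3.261325.
threshold ≈ 3.84*3.261325 = 12.523488 ≈ 12.5235.

12.5235


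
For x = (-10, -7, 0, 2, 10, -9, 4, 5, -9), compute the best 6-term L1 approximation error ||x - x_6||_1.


Sorted |x_i| descending: [10, 10, 9, 9, 7, 5, 4, 2, 0]
Keep top 6: [10, 10, 9, 9, 7, 5]
Tail entries: [4, 2, 0]
L1 error = sum of tail = 6.

6


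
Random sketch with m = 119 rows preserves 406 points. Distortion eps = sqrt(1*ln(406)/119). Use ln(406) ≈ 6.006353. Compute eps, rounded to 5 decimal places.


ln(406) ≈ 6.006353.
1*ln(N)/m ≈ 1*6.006353/119 ≈ 0.05047355.
eps = sqrt(0.05047355) ≈ 0.2246632 ≈ 0.22466.

0.22466


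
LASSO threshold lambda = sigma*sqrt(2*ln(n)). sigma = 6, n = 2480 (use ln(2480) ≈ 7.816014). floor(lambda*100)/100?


ln(2480) ≈ 7.816014.
2*ln(n) ≈ 15.632028.
sqrt(2*ln(n)) ≈ sqrt(15.632028) ≈ 3.953736.
lambda ≈ 6*3.953736 = 23.722416.
floor(lambda*100)/100 = 23.72.

23.72


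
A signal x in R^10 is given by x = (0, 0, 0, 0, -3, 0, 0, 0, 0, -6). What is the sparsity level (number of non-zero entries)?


Non-zero positions: [4, 9].
Sparsity = 2.

2


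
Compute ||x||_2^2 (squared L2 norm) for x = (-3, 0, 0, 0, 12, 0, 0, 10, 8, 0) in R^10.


Non-zero entries: [(0, -3), (4, 12), (7, 10), (8, 8)]
Squares: [9, 144, 100, 64]
||x||_2^2 = sum = 317.

317


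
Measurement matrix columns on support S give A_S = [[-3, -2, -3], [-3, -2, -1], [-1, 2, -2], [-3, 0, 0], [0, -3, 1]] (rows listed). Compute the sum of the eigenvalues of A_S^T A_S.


Sum of eigenvalues of A_S^T A_S = trace(A_S^T A_S) = sum of squared column norms of A_S.
A_S^T A_S diagonal: [28, 21, 15].
trace = 28 + 21 + 15 = 64.

64


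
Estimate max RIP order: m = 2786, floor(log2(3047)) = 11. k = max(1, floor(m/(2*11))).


floor(log2(3047)) = 11.
2*11 = 22.
m/(2*floor(log2(n))) = 2786/22 ≈ 126.6364.
floor = 126.
k = max(1, 126) = 126.

126


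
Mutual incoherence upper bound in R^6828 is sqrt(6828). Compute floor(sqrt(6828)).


82^2 = 6724 <= 6828 < 6889 = 83^2, so 82 <= sqrt(6828) < 83.
floor(sqrt(6828)) = 82.

82


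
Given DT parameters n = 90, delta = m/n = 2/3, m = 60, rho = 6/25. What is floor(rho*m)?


m = 2/3*90 = 60.
rho = 6/25.
rho*m = 6/25*60 = 14.4.
k = floor(14.4) = 14.

14


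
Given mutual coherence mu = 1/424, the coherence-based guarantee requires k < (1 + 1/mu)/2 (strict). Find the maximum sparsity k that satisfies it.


1/mu = 424.
1 + 1/mu = 425.
(1 + 1/mu)/2 = 212.5 is not an integer, so k_max = floor(212.5) = 212.

212


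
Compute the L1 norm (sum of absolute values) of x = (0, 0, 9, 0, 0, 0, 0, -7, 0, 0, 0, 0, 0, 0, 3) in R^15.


Non-zero entries: [(2, 9), (7, -7), (14, 3)]
Absolute values: [9, 7, 3]
||x||_1 = sum = 19.

19


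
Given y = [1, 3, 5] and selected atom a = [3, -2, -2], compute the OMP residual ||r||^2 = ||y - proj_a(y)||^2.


a^T a = 17.
a^T y = -13.
coeff = -13/17 = -13/17.
||r||^2 = 426/17.

426/17


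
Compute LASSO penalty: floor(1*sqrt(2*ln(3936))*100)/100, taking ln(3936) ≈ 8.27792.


ln(3936) ≈ 8.27792.
2*ln(n) ≈ 16.55584.
sqrt(2*ln(n)) ≈ sqrt(16.55584) ≈ 4.068887.
lambda ≈ 1*4.068887 = 4.068887.
floor(lambda*100)/100 = 4.06.

4.06


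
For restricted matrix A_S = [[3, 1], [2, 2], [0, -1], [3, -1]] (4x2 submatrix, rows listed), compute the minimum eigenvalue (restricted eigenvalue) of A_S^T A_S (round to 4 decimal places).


A_S^T A_S = [[22, 4], [4, 7]].
trace = 29.
det = 138.
disc = trace^2 - 4*det = 841 - 4*138 = 289.
sqrt(289) = 17.
lam_min = (29 - 17)/2 = 6 = 6.0000.

6.0000


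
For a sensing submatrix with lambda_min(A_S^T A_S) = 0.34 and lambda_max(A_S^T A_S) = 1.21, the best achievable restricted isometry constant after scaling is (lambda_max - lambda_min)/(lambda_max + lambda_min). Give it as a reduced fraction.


lambda_max - lambda_min = 1.21 - 0.34 = 0.87.
lambda_max + lambda_min = 1.21 + 0.34 = 1.55.
delta = 0.87/1.55 = 87/155.

87/155


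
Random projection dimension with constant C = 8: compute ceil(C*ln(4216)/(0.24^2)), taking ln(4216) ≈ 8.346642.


ln(4216) ≈ 8.346642.
eps^2 = 0.24^2 = 0.0576.
C*ln(N)/eps^2 ≈ 8*8.346642/0.0576 ≈ 1159.2558.
m = ceil(1159.2558) = 1160.

1160


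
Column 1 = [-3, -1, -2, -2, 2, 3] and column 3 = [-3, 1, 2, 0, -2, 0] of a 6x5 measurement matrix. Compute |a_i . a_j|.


Inner product: -3*-3 + -1*1 + -2*2 + -2*0 + 2*-2 + 3*0
Products: [9, -1, -4, 0, -4, 0]
Sum = 0.
|dot| = 0.

0


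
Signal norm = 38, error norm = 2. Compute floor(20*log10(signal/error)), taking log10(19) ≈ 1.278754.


||x||/||e|| = 38/2 = 19.
log10(19) ≈ 1.278754.
20*log10(||x||/||e||) ≈ 20*1.278754 = 25.57508.
floor(25.57508) = 25.

25


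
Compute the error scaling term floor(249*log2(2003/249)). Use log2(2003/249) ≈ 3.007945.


log2(n/k) = log2(2003/249) ≈ 3.007945.
k*log2(n/k) ≈ 249*3.007945 = 748.978305.
floor(748.978305) = 748.

748


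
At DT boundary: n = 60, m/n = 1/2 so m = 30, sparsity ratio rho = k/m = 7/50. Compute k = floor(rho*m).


m = 1/2*60 = 30.
rho = 7/50.
rho*m = 7/50*30 = 4.2.
k = floor(4.2) = 4.

4


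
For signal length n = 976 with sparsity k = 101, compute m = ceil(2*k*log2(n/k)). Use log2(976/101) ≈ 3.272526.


log2(n/k) = log2(976/101) ≈ 3.272526.
2*k*log2(n/k) ≈ 2*101*3.272526 = 661.050252.
m = ceil(661.050252) = 662.

662


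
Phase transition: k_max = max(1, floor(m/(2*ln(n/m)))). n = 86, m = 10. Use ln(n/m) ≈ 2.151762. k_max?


n/m = 86/10 = 43/5.
ln(n/m) ≈ 2.151762.
2*ln(n/m) ≈ 4.303524.
m/(2*ln(n/m)) ≈ 10/4.303524 ≈ 2.3237.
floor = 2.
k_max = max(1, 2) = 2.

2


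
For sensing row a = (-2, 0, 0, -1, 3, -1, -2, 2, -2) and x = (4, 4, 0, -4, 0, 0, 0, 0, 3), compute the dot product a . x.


Non-zero terms: ['-2*4', '0*4', '-1*-4', '-2*3']
Products: [-8, 0, 4, -6]
y = sum = -10.

-10


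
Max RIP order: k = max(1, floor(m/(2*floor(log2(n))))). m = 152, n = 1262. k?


floor(log2(1262)) = 10.
2*10 = 20.
m/(2*floor(log2(n))) = 152/20 ≈ 7.6.
floor = 7.
k = max(1, 7) = 7.

7


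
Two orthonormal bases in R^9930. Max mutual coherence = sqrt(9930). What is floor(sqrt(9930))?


99^2 = 9801 <= 9930 < 10000 = 100^2, so 99 <= sqrt(9930) < 100.
floor(sqrt(9930)) = 99.

99


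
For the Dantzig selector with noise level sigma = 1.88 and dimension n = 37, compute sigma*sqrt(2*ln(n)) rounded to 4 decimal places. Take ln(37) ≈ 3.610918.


ln(37) ≈ 3.610918.
2*ln(n) ≈ 7.221836.
sqrt(2*ln(n)) ≈ sqrt(7.221836) ≈ 2.687347.
threshold ≈ 1.88*2.687347 = 5.05221236 ≈ 5.0522.

5.0522


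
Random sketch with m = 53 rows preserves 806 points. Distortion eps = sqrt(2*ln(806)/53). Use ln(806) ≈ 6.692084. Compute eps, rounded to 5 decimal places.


ln(806) ≈ 6.692084.
2*ln(N)/m ≈ 2*6.692084/53 ≈ 0.25253147.
eps = sqrt(0.25253147) ≈ 0.5025251 ≈ 0.50253.

0.50253


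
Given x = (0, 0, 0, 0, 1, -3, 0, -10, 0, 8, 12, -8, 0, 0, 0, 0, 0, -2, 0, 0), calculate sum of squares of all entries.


Non-zero entries: [(4, 1), (5, -3), (7, -10), (9, 8), (10, 12), (11, -8), (17, -2)]
Squares: [1, 9, 100, 64, 144, 64, 4]
||x||_2^2 = sum = 386.

386


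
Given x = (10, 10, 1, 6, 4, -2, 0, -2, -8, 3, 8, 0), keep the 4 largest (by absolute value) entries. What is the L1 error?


Sorted |x_i| descending: [10, 10, 8, 8, 6, 4, 3, 2, 2, 1, 0, 0]
Keep top 4: [10, 10, 8, 8]
Tail entries: [6, 4, 3, 2, 2, 1, 0, 0]
L1 error = sum of tail = 18.

18


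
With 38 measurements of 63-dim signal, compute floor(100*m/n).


100*m/n = 100*38/63 ≈ 60.3175.
floor = 60.

60


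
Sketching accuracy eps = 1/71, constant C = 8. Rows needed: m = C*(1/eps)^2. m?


1/eps = 71.
(1/eps)^2 = 5041.
m = 8*5041 = 40328.

40328


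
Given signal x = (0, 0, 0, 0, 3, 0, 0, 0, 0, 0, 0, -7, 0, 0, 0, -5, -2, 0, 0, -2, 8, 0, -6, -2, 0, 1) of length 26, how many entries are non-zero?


Non-zero positions: [4, 11, 15, 16, 19, 20, 22, 23, 25].
Sparsity = 9.

9


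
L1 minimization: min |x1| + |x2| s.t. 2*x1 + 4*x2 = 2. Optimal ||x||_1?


Axis intercepts:
  x1 = 1, x2 = 0: L1 = 1
  x1 = 0, x2 = 1/2: L1 = 1/2
x* = (0, 1/2)
||x*||_1 = 1/2.

1/2


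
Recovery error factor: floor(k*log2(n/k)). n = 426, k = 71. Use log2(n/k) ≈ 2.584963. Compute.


log2(n/k) = log2(426/71) ≈ 2.584963.
k*log2(n/k) ≈ 71*2.584963 = 183.532373.
floor(183.532373) = 183.

183


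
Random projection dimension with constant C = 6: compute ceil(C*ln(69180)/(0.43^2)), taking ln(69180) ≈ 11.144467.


ln(69180) ≈ 11.144467.
eps^2 = 0.43^2 = 0.1849.
C*ln(N)/eps^2 ≈ 6*11.144467/0.1849 ≈ 361.6377.
m = ceil(361.6377) = 362.

362


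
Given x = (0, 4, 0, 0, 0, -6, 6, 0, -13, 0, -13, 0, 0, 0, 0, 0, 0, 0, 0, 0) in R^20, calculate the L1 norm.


Non-zero entries: [(1, 4), (5, -6), (6, 6), (8, -13), (10, -13)]
Absolute values: [4, 6, 6, 13, 13]
||x||_1 = sum = 42.

42


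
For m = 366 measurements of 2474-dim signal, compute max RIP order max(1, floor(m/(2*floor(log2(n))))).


floor(log2(2474)) = 11.
2*11 = 22.
m/(2*floor(log2(n))) = 366/22 ≈ 16.6364.
floor = 16.
k = max(1, 16) = 16.

16


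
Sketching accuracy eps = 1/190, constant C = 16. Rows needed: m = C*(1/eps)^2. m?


1/eps = 190.
(1/eps)^2 = 36100.
m = 16*36100 = 577600.

577600


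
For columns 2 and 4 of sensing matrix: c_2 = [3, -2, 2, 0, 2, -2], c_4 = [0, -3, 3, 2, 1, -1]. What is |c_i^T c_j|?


Inner product: 3*0 + -2*-3 + 2*3 + 0*2 + 2*1 + -2*-1
Products: [0, 6, 6, 0, 2, 2]
Sum = 16.
|dot| = 16.

16


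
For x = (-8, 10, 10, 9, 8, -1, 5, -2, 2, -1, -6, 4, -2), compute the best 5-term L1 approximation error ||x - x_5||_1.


Sorted |x_i| descending: [10, 10, 9, 8, 8, 6, 5, 4, 2, 2, 2, 1, 1]
Keep top 5: [10, 10, 9, 8, 8]
Tail entries: [6, 5, 4, 2, 2, 2, 1, 1]
L1 error = sum of tail = 23.

23


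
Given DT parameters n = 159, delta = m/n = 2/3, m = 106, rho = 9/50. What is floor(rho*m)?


m = 2/3*159 = 106.
rho = 9/50.
rho*m = 9/50*106 = 19.08.
k = floor(19.08) = 19.

19


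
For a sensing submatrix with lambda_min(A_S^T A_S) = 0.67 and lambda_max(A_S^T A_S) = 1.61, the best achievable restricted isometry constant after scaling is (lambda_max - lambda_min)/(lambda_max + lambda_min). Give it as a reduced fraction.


lambda_max - lambda_min = 1.61 - 0.67 = 0.94.
lambda_max + lambda_min = 1.61 + 0.67 = 2.28.
delta = 0.94/2.28 = 94/228 = 47/114.

47/114


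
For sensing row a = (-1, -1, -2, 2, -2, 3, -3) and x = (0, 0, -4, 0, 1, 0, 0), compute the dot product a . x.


Non-zero terms: ['-2*-4', '-2*1']
Products: [8, -2]
y = sum = 6.

6


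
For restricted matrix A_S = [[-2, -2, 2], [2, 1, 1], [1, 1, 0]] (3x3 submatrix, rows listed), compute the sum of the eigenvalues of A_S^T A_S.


Sum of eigenvalues of A_S^T A_S = trace(A_S^T A_S) = sum of squared column norms of A_S.
A_S^T A_S diagonal: [9, 6, 5].
trace = 9 + 6 + 5 = 20.

20


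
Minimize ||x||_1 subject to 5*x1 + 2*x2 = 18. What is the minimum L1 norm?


Axis intercepts:
  x1 = 18/5, x2 = 0: L1 = 18/5
  x1 = 0, x2 = 9: L1 = 9
x* = (18/5, 0)
||x*||_1 = 18/5.

18/5


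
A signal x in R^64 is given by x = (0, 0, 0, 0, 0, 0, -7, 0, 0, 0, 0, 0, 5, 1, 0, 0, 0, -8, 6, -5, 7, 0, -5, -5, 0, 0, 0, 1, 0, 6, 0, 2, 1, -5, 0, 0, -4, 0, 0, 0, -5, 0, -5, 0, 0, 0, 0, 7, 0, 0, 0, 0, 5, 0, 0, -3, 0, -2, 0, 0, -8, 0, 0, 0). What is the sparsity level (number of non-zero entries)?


Non-zero positions: [6, 12, 13, 17, 18, 19, 20, 22, 23, 27, 29, 31, 32, 33, 36, 40, 42, 47, 52, 55, 57, 60].
Sparsity = 22.

22


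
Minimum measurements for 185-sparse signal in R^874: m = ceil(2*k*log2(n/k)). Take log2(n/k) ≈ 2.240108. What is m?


log2(n/k) = log2(874/185) ≈ 2.240108.
2*k*log2(n/k) ≈ 2*185*2.240108 = 828.83996.
m = ceil(828.83996) = 829.

829


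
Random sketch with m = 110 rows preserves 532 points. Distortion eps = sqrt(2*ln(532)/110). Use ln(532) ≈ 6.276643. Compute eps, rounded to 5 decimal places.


ln(532) ≈ 6.276643.
2*ln(N)/m ≈ 2*6.276643/110 ≈ 0.11412078.
eps = sqrt(0.11412078) ≈ 0.3378177 ≈ 0.33782.

0.33782


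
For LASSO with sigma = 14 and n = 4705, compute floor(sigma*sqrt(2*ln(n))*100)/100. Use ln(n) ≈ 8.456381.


ln(4705) ≈ 8.456381.
2*ln(n) ≈ 16.912762.
sqrt(2*ln(n)) ≈ sqrt(16.912762) ≈ 4.112513.
lambda ≈ 14*4.112513 = 57.575182.
floor(lambda*100)/100 = 57.57.

57.57


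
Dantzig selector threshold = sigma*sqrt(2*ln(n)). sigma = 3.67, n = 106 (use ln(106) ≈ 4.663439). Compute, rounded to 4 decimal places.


ln(106) ≈ 4.663439.
2*ln(n) ≈ 9.326878.
sqrt(2*ln(n)) ≈ sqrt(9.326878) ≈ 3.053994.
threshold ≈ 3.67*3.053994 = 11.20815798 ≈ 11.2082.

11.2082


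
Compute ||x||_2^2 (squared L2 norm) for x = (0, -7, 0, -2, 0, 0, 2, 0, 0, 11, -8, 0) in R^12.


Non-zero entries: [(1, -7), (3, -2), (6, 2), (9, 11), (10, -8)]
Squares: [49, 4, 4, 121, 64]
||x||_2^2 = sum = 242.

242


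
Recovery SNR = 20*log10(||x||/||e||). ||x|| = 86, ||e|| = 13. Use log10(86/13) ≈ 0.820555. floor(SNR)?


||x||/||e|| = 86/13.
log10(86/13) ≈ 0.820555.
20*log10(||x||/||e||) ≈ 20*0.820555 = 16.4111.
floor(16.4111) = 16.

16


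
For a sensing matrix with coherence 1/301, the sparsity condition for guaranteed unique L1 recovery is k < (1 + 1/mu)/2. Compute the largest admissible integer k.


1/mu = 301.
1 + 1/mu = 302.
(1 + 1/mu)/2 = 151 is an integer and the inequality is strict, so k_max = 151 - 1 = 150.

150


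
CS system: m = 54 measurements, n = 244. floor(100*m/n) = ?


100*m/n = 100*54/244 ≈ 22.1311.
floor = 22.

22


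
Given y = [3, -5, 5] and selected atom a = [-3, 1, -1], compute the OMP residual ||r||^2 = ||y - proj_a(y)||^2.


a^T a = 11.
a^T y = -19.
coeff = -19/11 = -19/11.
||r||^2 = 288/11.

288/11


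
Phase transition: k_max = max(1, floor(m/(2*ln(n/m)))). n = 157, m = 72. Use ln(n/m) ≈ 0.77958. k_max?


n/m = 157/72.
ln(n/m) ≈ 0.77958.
2*ln(n/m) ≈ 1.55916.
m/(2*ln(n/m)) ≈ 72/1.55916 ≈ 46.1787.
floor = 46.
k_max = max(1, 46) = 46.

46


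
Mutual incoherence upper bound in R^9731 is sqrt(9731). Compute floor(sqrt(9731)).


98^2 = 9604 <= 9731 < 9801 = 99^2, so 98 <= sqrt(9731) < 99.
floor(sqrt(9731)) = 98.

98


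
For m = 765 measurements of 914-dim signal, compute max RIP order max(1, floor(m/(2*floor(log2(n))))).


floor(log2(914)) = 9.
2*9 = 18.
m/(2*floor(log2(n))) = 765/18 ≈ 42.5.
floor = 42.
k = max(1, 42) = 42.

42


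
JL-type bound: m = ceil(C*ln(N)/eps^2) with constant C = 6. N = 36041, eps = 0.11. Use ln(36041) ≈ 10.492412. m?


ln(36041) ≈ 10.492412.
eps^2 = 0.11^2 = 0.0121.
C*ln(N)/eps^2 ≈ 6*10.492412/0.0121 ≈ 5202.8489.
m = ceil(5202.8489) = 5203.

5203


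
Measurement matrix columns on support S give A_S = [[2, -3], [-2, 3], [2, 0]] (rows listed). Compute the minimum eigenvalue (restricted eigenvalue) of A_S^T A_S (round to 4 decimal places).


A_S^T A_S = [[12, -12], [-12, 18]].
trace = 30.
det = 72.
disc = trace^2 - 4*det = 900 - 4*72 = 612.
sqrt(612) ≈ 24.738634.
lam_min = (30 - sqrt(612))/2 ≈ (30 - 24.738634)/2 = 2.630683 ≈ 2.6307.

2.6307


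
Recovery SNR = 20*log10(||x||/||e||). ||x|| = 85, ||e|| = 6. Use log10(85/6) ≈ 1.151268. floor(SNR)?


||x||/||e|| = 85/6.
log10(85/6) ≈ 1.151268.
20*log10(||x||/||e||) ≈ 20*1.151268 = 23.02536.
floor(23.02536) = 23.

23


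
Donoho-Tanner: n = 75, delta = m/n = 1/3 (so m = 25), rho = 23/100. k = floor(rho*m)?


m = 1/3*75 = 25.
rho = 23/100.
rho*m = 23/100*25 = 5.75.
k = floor(5.75) = 5.

5


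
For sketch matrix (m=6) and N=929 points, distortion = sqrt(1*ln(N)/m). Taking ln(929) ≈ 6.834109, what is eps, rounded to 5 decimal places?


ln(929) ≈ 6.834109.
1*ln(N)/m ≈ 1*6.834109/6 ≈ 1.13901817.
eps = sqrt(1.13901817) ≈ 1.0672479 ≈ 1.06725.

1.06725


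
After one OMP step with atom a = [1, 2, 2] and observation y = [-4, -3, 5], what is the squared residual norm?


a^T a = 9.
a^T y = 0.
coeff = 0/9 = 0.
||r||^2 = 50.

50


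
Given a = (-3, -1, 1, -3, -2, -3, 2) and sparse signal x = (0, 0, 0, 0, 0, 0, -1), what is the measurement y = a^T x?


Non-zero terms: ['2*-1']
Products: [-2]
y = sum = -2.

-2


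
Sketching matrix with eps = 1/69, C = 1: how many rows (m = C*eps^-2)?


1/eps = 69.
(1/eps)^2 = 4761.
m = 1*4761 = 4761.

4761


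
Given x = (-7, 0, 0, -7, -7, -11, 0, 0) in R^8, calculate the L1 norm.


Non-zero entries: [(0, -7), (3, -7), (4, -7), (5, -11)]
Absolute values: [7, 7, 7, 11]
||x||_1 = sum = 32.

32


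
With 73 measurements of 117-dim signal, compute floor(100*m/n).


100*m/n = 100*73/117 ≈ 62.3932.
floor = 62.

62


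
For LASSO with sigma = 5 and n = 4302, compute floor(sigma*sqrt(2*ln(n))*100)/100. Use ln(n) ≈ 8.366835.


ln(4302) ≈ 8.366835.
2*ln(n) ≈ 16.73367.
sqrt(2*ln(n)) ≈ sqrt(16.73367) ≈ 4.090681.
lambda ≈ 5*4.090681 = 20.453405.
floor(lambda*100)/100 = 20.45.

20.45


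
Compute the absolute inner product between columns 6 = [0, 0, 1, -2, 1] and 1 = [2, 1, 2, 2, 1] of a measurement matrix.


Inner product: 0*2 + 0*1 + 1*2 + -2*2 + 1*1
Products: [0, 0, 2, -4, 1]
Sum = -1.
|dot| = 1.

1


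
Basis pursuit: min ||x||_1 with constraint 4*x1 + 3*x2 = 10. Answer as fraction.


Axis intercepts:
  x1 = 5/2, x2 = 0: L1 = 5/2
  x1 = 0, x2 = 10/3: L1 = 10/3
x* = (5/2, 0)
||x*||_1 = 5/2.

5/2


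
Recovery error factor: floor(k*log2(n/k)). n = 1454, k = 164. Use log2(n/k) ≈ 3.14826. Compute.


log2(n/k) = log2(1454/164) ≈ 3.14826.
k*log2(n/k) ≈ 164*3.14826 = 516.31464.
floor(516.31464) = 516.

516


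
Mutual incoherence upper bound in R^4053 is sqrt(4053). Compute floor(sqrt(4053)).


63^2 = 3969 <= 4053 < 4096 = 64^2, so 63 <= sqrt(4053) < 64.
floor(sqrt(4053)) = 63.

63


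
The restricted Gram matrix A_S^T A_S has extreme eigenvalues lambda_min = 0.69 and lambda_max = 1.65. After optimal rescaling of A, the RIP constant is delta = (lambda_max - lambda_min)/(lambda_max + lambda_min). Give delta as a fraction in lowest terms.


lambda_max - lambda_min = 1.65 - 0.69 = 0.96.
lambda_max + lambda_min = 1.65 + 0.69 = 2.34.
delta = 0.96/2.34 = 96/234 = 16/39.

16/39


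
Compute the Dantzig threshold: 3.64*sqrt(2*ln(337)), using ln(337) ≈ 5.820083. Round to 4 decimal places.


ln(337) ≈ 5.820083.
2*ln(n) ≈ 11.640166.
sqrt(2*ln(n)) ≈ sqrt(11.640166) ≈ 3.411769.
threshold ≈ 3.64*3.411769 = 12.41883916 ≈ 12.4188.

12.4188


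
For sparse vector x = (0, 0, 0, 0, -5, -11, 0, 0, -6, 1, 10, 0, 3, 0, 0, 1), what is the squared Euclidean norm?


Non-zero entries: [(4, -5), (5, -11), (8, -6), (9, 1), (10, 10), (12, 3), (15, 1)]
Squares: [25, 121, 36, 1, 100, 9, 1]
||x||_2^2 = sum = 293.

293


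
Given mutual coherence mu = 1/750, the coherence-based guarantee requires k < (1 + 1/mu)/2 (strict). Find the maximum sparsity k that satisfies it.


1/mu = 750.
1 + 1/mu = 751.
(1 + 1/mu)/2 = 375.5 is not an integer, so k_max = floor(375.5) = 375.

375


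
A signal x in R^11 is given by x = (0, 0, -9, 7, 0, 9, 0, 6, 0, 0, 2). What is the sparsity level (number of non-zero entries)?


Non-zero positions: [2, 3, 5, 7, 10].
Sparsity = 5.

5


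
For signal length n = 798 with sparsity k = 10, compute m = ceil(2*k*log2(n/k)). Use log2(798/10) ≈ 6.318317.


log2(n/k) = log2(798/10) ≈ 6.318317.
2*k*log2(n/k) ≈ 2*10*6.318317 = 126.36634.
m = ceil(126.36634) = 127.

127


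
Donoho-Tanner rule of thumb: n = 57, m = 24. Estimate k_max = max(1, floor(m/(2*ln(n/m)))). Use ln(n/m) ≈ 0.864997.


n/m = 57/24 = 19/8.
ln(n/m) ≈ 0.864997.
2*ln(n/m) ≈ 1.729994.
m/(2*ln(n/m)) ≈ 24/1.729994 ≈ 13.8729.
floor = 13.
k_max = max(1, 13) = 13.

13


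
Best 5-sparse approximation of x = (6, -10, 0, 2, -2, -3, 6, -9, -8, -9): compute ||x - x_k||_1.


Sorted |x_i| descending: [10, 9, 9, 8, 6, 6, 3, 2, 2, 0]
Keep top 5: [10, 9, 9, 8, 6]
Tail entries: [6, 3, 2, 2, 0]
L1 error = sum of tail = 13.

13


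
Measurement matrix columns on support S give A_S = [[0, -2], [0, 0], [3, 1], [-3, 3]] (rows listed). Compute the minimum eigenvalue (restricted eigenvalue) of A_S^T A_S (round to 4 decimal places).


A_S^T A_S = [[18, -6], [-6, 14]].
trace = 32.
det = 216.
disc = trace^2 - 4*det = 1024 - 4*216 = 160.
sqrt(160) ≈ 12.649111.
lam_min = (32 - sqrt(160))/2 ≈ (32 - 12.649111)/2 = 9.6754445 ≈ 9.6754.

9.6754


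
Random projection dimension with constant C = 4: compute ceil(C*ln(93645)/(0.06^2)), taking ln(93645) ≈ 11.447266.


ln(93645) ≈ 11.447266.
eps^2 = 0.06^2 = 0.0036.
C*ln(N)/eps^2 ≈ 4*11.447266/0.0036 ≈ 12719.1844.
m = ceil(12719.1844) = 12720.

12720


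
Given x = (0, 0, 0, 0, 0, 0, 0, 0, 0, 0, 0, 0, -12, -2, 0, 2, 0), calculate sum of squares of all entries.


Non-zero entries: [(12, -12), (13, -2), (15, 2)]
Squares: [144, 4, 4]
||x||_2^2 = sum = 152.

152


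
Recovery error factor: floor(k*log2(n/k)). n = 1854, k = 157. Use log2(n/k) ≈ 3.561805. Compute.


log2(n/k) = log2(1854/157) ≈ 3.561805.
k*log2(n/k) ≈ 157*3.561805 = 559.203385.
floor(559.203385) = 559.

559


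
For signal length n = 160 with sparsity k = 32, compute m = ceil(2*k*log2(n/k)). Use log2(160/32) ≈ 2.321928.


log2(n/k) = log2(160/32) ≈ 2.321928.
2*k*log2(n/k) ≈ 2*32*2.321928 = 148.603392.
m = ceil(148.603392) = 149.

149


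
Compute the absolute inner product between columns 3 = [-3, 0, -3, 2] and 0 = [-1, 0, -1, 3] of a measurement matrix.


Inner product: -3*-1 + 0*0 + -3*-1 + 2*3
Products: [3, 0, 3, 6]
Sum = 12.
|dot| = 12.

12


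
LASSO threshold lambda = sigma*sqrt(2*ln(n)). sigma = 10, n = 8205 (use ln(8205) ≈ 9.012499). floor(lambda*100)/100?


ln(8205) ≈ 9.012499.
2*ln(n) ≈ 18.024998.
sqrt(2*ln(n)) ≈ sqrt(18.024998) ≈ 4.245586.
lambda ≈ 10*4.245586 = 42.45586.
floor(lambda*100)/100 = 42.45.

42.45


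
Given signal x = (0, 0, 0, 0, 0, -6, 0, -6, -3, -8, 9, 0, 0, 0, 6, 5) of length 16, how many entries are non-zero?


Non-zero positions: [5, 7, 8, 9, 10, 14, 15].
Sparsity = 7.

7


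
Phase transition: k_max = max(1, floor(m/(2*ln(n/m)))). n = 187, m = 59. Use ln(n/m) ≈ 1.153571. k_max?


n/m = 187/59.
ln(n/m) ≈ 1.153571.
2*ln(n/m) ≈ 2.307142.
m/(2*ln(n/m)) ≈ 59/2.307142 ≈ 25.5728.
floor = 25.
k_max = max(1, 25) = 25.

25


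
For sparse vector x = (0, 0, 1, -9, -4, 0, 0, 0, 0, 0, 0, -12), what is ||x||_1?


Non-zero entries: [(2, 1), (3, -9), (4, -4), (11, -12)]
Absolute values: [1, 9, 4, 12]
||x||_1 = sum = 26.

26


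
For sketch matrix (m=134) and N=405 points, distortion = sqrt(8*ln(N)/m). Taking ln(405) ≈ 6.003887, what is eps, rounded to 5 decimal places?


ln(405) ≈ 6.003887.
8*ln(N)/m ≈ 8*6.003887/134 ≈ 0.35844101.
eps = sqrt(0.35844101) ≈ 0.5986994 ≈ 0.59870.

0.59870


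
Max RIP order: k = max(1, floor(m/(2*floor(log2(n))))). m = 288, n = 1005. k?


floor(log2(1005)) = 9.
2*9 = 18.
m/(2*floor(log2(n))) = 288/18 ≈ 16.0.
floor = 16.
k = max(1, 16) = 16.

16


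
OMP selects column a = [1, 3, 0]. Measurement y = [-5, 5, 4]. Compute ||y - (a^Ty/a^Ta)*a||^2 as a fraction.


a^T a = 10.
a^T y = 10.
coeff = 10/10 = 1.
||r||^2 = 56.

56


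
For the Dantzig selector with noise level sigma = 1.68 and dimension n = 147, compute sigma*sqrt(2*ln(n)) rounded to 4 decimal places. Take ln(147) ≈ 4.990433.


ln(147) ≈ 4.990433.
2*ln(n) ≈ 9.980866.
sqrt(2*ln(n)) ≈ sqrt(9.980866) ≈ 3.159251.
threshold ≈ 1.68*3.159251 = 5.30754168 ≈ 5.3075.

5.3075


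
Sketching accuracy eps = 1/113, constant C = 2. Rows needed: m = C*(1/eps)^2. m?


1/eps = 113.
(1/eps)^2 = 12769.
m = 2*12769 = 25538.

25538


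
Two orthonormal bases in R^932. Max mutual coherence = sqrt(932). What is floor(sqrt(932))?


30^2 = 900 <= 932 < 961 = 31^2, so 30 <= sqrt(932) < 31.
floor(sqrt(932)) = 30.

30


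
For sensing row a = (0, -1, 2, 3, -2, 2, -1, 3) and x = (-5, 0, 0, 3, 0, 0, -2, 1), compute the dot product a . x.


Non-zero terms: ['0*-5', '3*3', '-1*-2', '3*1']
Products: [0, 9, 2, 3]
y = sum = 14.

14


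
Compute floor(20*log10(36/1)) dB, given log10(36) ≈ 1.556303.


||x||/||e|| = 36/1 = 36.
log10(36) ≈ 1.556303.
20*log10(||x||/||e||) ≈ 20*1.556303 = 31.12606.
floor(31.12606) = 31.

31


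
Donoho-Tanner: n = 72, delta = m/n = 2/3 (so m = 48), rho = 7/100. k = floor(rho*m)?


m = 2/3*72 = 48.
rho = 7/100.
rho*m = 7/100*48 = 3.36.
k = floor(3.36) = 3.

3


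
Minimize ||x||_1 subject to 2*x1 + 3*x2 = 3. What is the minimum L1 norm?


Axis intercepts:
  x1 = 3/2, x2 = 0: L1 = 3/2
  x1 = 0, x2 = 1: L1 = 1
x* = (0, 1)
||x*||_1 = 1.

1


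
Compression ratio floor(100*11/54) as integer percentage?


100*m/n = 100*11/54 ≈ 20.3704.
floor = 20.

20


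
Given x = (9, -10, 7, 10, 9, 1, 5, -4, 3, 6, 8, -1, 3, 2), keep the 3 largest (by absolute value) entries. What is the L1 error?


Sorted |x_i| descending: [10, 10, 9, 9, 8, 7, 6, 5, 4, 3, 3, 2, 1, 1]
Keep top 3: [10, 10, 9]
Tail entries: [9, 8, 7, 6, 5, 4, 3, 3, 2, 1, 1]
L1 error = sum of tail = 49.

49


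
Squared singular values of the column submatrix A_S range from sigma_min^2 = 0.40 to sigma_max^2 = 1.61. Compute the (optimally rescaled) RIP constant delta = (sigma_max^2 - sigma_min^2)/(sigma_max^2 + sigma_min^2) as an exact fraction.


lambda_max - lambda_min = 1.61 - 0.40 = 1.21.
lambda_max + lambda_min = 1.61 + 0.40 = 2.01.
delta = 1.21/2.01 = 121/201.

121/201


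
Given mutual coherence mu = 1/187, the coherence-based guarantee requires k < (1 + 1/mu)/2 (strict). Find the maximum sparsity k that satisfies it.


1/mu = 187.
1 + 1/mu = 188.
(1 + 1/mu)/2 = 94 is an integer and the inequality is strict, so k_max = 94 - 1 = 93.

93


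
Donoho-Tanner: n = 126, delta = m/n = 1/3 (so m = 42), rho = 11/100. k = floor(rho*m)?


m = 1/3*126 = 42.
rho = 11/100.
rho*m = 11/100*42 = 4.62.
k = floor(4.62) = 4.

4


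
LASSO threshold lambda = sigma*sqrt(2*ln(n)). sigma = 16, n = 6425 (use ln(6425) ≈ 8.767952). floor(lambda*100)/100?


ln(6425) ≈ 8.767952.
2*ln(n) ≈ 17.535904.
sqrt(2*ln(n)) ≈ sqrt(17.535904) ≈ 4.187589.
lambda ≈ 16*4.187589 = 67.001424.
floor(lambda*100)/100 = 67.00.

67.00


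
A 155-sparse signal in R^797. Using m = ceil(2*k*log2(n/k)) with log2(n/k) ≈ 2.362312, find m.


log2(n/k) = log2(797/155) ≈ 2.362312.
2*k*log2(n/k) ≈ 2*155*2.362312 = 732.31672.
m = ceil(732.31672) = 733.

733


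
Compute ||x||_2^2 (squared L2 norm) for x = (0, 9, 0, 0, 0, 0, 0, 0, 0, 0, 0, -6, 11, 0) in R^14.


Non-zero entries: [(1, 9), (11, -6), (12, 11)]
Squares: [81, 36, 121]
||x||_2^2 = sum = 238.

238


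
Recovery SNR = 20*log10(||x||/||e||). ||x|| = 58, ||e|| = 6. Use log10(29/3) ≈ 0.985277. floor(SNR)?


||x||/||e|| = 58/6 = 29/3.
log10(29/3) ≈ 0.985277.
20*log10(||x||/||e||) ≈ 20*0.985277 = 19.70554.
floor(19.70554) = 19.

19


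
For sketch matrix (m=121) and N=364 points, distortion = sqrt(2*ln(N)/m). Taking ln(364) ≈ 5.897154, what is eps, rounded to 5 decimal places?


ln(364) ≈ 5.897154.
2*ln(N)/m ≈ 2*5.897154/121 ≈ 0.09747362.
eps = sqrt(0.09747362) ≈ 0.3122077 ≈ 0.31221.

0.31221


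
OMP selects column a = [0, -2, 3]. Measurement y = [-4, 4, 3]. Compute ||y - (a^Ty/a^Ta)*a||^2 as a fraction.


a^T a = 13.
a^T y = 1.
coeff = 1/13 = 1/13.
||r||^2 = 532/13.

532/13


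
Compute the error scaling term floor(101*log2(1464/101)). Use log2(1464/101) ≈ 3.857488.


log2(n/k) = log2(1464/101) ≈ 3.857488.
k*log2(n/k) ≈ 101*3.857488 = 389.606288.
floor(389.606288) = 389.

389


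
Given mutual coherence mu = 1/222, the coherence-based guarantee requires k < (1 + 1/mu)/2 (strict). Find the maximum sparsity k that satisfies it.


1/mu = 222.
1 + 1/mu = 223.
(1 + 1/mu)/2 = 111.5 is not an integer, so k_max = floor(111.5) = 111.

111


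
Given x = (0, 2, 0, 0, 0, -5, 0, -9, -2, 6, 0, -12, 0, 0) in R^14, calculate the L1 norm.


Non-zero entries: [(1, 2), (5, -5), (7, -9), (8, -2), (9, 6), (11, -12)]
Absolute values: [2, 5, 9, 2, 6, 12]
||x||_1 = sum = 36.

36


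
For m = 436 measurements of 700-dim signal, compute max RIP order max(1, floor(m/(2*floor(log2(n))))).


floor(log2(700)) = 9.
2*9 = 18.
m/(2*floor(log2(n))) = 436/18 ≈ 24.2222.
floor = 24.
k = max(1, 24) = 24.

24


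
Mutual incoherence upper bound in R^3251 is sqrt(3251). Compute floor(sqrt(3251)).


57^2 = 3249 <= 3251 < 3364 = 58^2, so 57 <= sqrt(3251) < 58.
floor(sqrt(3251)) = 57.

57


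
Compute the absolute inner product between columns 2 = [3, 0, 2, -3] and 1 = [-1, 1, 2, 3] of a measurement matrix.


Inner product: 3*-1 + 0*1 + 2*2 + -3*3
Products: [-3, 0, 4, -9]
Sum = -8.
|dot| = 8.

8


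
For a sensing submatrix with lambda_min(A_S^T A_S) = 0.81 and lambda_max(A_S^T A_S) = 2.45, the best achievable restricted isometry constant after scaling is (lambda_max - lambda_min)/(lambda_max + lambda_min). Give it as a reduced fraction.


lambda_max - lambda_min = 2.45 - 0.81 = 1.64.
lambda_max + lambda_min = 2.45 + 0.81 = 3.26.
delta = 1.64/3.26 = 164/326 = 82/163.

82/163


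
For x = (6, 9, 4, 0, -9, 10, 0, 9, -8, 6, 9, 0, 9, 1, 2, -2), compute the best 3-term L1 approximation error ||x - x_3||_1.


Sorted |x_i| descending: [10, 9, 9, 9, 9, 9, 8, 6, 6, 4, 2, 2, 1, 0, 0, 0]
Keep top 3: [10, 9, 9]
Tail entries: [9, 9, 9, 8, 6, 6, 4, 2, 2, 1, 0, 0, 0]
L1 error = sum of tail = 56.

56


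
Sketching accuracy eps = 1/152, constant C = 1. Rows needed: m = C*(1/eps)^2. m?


1/eps = 152.
(1/eps)^2 = 23104.
m = 1*23104 = 23104.

23104


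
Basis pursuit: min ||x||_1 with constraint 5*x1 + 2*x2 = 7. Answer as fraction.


Axis intercepts:
  x1 = 7/5, x2 = 0: L1 = 7/5
  x1 = 0, x2 = 7/2: L1 = 7/2
x* = (7/5, 0)
||x*||_1 = 7/5.

7/5


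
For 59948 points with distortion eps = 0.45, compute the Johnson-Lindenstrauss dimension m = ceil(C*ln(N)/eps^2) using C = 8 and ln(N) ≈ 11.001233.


ln(59948) ≈ 11.001233.
eps^2 = 0.45^2 = 0.2025.
C*ln(N)/eps^2 ≈ 8*11.001233/0.2025 ≈ 434.6166.
m = ceil(434.6166) = 435.

435


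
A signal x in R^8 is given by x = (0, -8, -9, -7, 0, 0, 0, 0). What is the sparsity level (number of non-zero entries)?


Non-zero positions: [1, 2, 3].
Sparsity = 3.

3


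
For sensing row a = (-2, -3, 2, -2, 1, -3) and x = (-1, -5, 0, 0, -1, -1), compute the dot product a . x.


Non-zero terms: ['-2*-1', '-3*-5', '1*-1', '-3*-1']
Products: [2, 15, -1, 3]
y = sum = 19.

19


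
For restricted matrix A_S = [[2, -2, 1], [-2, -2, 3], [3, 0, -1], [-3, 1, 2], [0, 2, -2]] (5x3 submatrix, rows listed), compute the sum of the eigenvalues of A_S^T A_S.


Sum of eigenvalues of A_S^T A_S = trace(A_S^T A_S) = sum of squared column norms of A_S.
A_S^T A_S diagonal: [26, 13, 19].
trace = 26 + 13 + 19 = 58.

58


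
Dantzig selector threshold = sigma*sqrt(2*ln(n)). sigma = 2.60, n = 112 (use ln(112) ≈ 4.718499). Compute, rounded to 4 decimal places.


ln(112) ≈ 4.718499.
2*ln(n) ≈ 9.436998.
sqrt(2*ln(n)) ≈ sqrt(9.436998) ≈ 3.07197.
threshold ≈ 2.60*3.07197 = 7.987122 ≈ 7.9871.

7.9871


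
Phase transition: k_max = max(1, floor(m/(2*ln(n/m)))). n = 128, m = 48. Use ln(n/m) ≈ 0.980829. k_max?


n/m = 128/48 = 8/3.
ln(n/m) ≈ 0.980829.
2*ln(n/m) ≈ 1.961658.
m/(2*ln(n/m)) ≈ 48/1.961658 ≈ 24.4691.
floor = 24.
k_max = max(1, 24) = 24.

24


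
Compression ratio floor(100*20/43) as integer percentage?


100*m/n = 100*20/43 ≈ 46.5116.
floor = 46.

46


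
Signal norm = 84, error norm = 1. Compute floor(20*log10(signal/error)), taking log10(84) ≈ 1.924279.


||x||/||e|| = 84/1 = 84.
log10(84) ≈ 1.924279.
20*log10(||x||/||e||) ≈ 20*1.924279 = 38.48558.
floor(38.48558) = 38.

38


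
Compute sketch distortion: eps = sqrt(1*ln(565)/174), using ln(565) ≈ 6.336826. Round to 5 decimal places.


ln(565) ≈ 6.336826.
1*ln(N)/m ≈ 1*6.336826/174 ≈ 0.03641854.
eps = sqrt(0.03641854) ≈ 0.1908364 ≈ 0.19084.

0.19084


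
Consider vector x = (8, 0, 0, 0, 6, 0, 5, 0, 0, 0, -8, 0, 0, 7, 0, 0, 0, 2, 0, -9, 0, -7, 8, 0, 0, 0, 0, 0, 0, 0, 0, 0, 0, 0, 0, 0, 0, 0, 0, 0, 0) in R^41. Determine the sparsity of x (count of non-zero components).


Non-zero positions: [0, 4, 6, 10, 13, 17, 19, 21, 22].
Sparsity = 9.

9


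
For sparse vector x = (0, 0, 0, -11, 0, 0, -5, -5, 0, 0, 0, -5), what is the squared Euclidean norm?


Non-zero entries: [(3, -11), (6, -5), (7, -5), (11, -5)]
Squares: [121, 25, 25, 25]
||x||_2^2 = sum = 196.

196


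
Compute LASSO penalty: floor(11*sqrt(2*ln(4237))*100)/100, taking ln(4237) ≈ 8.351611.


ln(4237) ≈ 8.351611.
2*ln(n) ≈ 16.703222.
sqrt(2*ln(n)) ≈ sqrt(16.703222) ≈ 4.086958.
lambda ≈ 11*4.086958 = 44.956538.
floor(lambda*100)/100 = 44.95.

44.95


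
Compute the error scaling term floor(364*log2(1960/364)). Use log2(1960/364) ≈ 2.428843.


log2(n/k) = log2(1960/364) ≈ 2.428843.
k*log2(n/k) ≈ 364*2.428843 = 884.098852.
floor(884.098852) = 884.

884


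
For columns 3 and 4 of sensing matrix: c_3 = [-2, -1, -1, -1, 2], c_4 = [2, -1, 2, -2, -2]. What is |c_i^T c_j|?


Inner product: -2*2 + -1*-1 + -1*2 + -1*-2 + 2*-2
Products: [-4, 1, -2, 2, -4]
Sum = -7.
|dot| = 7.

7


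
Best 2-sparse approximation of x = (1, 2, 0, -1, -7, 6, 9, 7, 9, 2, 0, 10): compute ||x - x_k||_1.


Sorted |x_i| descending: [10, 9, 9, 7, 7, 6, 2, 2, 1, 1, 0, 0]
Keep top 2: [10, 9]
Tail entries: [9, 7, 7, 6, 2, 2, 1, 1, 0, 0]
L1 error = sum of tail = 35.

35


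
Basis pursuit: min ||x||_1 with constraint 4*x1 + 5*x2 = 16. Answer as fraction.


Axis intercepts:
  x1 = 4, x2 = 0: L1 = 4
  x1 = 0, x2 = 16/5: L1 = 16/5
x* = (0, 16/5)
||x*||_1 = 16/5.

16/5


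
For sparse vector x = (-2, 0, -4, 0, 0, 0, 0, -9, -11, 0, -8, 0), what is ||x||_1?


Non-zero entries: [(0, -2), (2, -4), (7, -9), (8, -11), (10, -8)]
Absolute values: [2, 4, 9, 11, 8]
||x||_1 = sum = 34.

34


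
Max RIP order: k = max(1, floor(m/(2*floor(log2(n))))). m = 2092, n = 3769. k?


floor(log2(3769)) = 11.
2*11 = 22.
m/(2*floor(log2(n))) = 2092/22 ≈ 95.0909.
floor = 95.
k = max(1, 95) = 95.

95


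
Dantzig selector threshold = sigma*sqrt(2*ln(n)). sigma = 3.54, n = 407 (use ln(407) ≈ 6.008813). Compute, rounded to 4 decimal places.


ln(407) ≈ 6.008813.
2*ln(n) ≈ 12.017626.
sqrt(2*ln(n)) ≈ sqrt(12.017626) ≈ 3.466645.
threshold ≈ 3.54*3.466645 = 12.2719233 ≈ 12.2719.

12.2719


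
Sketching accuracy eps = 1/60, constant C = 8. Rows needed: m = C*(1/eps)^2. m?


1/eps = 60.
(1/eps)^2 = 3600.
m = 8*3600 = 28800.

28800


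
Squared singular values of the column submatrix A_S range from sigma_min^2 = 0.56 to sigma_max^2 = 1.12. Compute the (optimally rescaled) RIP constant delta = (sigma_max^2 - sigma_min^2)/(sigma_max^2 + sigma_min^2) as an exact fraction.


lambda_max - lambda_min = 1.12 - 0.56 = 0.56.
lambda_max + lambda_min = 1.12 + 0.56 = 1.68.
delta = 0.56/1.68 = 56/168 = 1/3.

1/3
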